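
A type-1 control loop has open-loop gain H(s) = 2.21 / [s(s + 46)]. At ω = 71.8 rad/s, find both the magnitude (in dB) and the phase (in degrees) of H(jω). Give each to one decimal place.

|H| = -68.9 dB, ∠H = -147.4°

|j71.8 + 46| = √(71.8² + 46²) = 85.27
|j71.8| = 71.8
|H(j71.8)| = 2.21 / (85.27 × 71.8) = 0.00036096
20 log₁₀(0.00036096) = -68.85 dB
∠(j71.8 + 46) = arctan(71.8/46) = 57.35°
∠(j71.8) = 90.00°
∠H(j71.8) = − (57.35° + 90.00°) = -147.35°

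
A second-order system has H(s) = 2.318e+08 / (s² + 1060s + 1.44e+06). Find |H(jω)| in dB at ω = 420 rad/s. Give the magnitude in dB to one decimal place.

|(j420)² + 1060(j420) + 1.44e+06| = |1.2636e+06 + j4.452e+05| = 1.34e+06
|H(j420)| = 2.318e+08 / 1.34e+06 = 173.02
20 log₁₀(173.02) = 44.76 dB

44.8 dB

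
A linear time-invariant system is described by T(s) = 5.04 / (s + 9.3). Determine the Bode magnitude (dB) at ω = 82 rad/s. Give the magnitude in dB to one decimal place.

-24.3 dB

|j82 + 9.3| = √(82² + 9.3²) = 82.53
|T(j82)| = 5.04 / 82.53 = 0.061072
20 log₁₀(0.061072) = -24.28 dB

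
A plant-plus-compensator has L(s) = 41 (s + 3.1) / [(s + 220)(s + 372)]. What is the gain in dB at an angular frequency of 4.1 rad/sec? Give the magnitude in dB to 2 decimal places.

|j4.1 + 3.1| = √(4.1² + 3.1²) = 5.14
|j4.1 + 220| = √(4.1² + 220²) = 220
|j4.1 + 372| = √(4.1² + 372²) = 372
|L(j4.1)| = 41 × 5.14 / (220 × 372) = 0.0025744
20 log₁₀(0.0025744) = -51.786 dB

-51.79 dB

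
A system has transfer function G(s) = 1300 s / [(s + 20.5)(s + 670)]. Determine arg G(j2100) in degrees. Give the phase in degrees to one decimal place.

∠(j2100) = 90.00°
∠(j2100 + 20.5) = arctan(2100/20.5) = 89.44°
∠(j2100 + 670) = arctan(2100/670) = 72.30°
∠G(j2100) = 90.00° − (89.44° + 72.30°) = -71.75°

-71.7°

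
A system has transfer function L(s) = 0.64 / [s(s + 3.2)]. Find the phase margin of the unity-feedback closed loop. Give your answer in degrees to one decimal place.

86.4 deg

Gain crossover: |L(jω)| = 1 at ω ≈ 0.2 rad/s.
∠L(j0.2) = −90° − arctan(0.2/3.2) ≈ -93.57°
PM = 180° + (-93.57°) = 86.43°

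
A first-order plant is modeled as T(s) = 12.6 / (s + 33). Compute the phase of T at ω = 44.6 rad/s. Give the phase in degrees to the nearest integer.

-54°

∠(j44.6 + 33) = arctan(44.6/33) = 53.50°
∠T(j44.6) = −53.50° = -53.50°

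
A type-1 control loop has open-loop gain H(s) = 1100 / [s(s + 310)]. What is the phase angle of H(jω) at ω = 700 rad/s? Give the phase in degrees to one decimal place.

-156.1 deg

∠(j700 + 310) = arctan(700/310) = 66.11°
∠(j700) = 90.00°
∠H(j700) = − (66.11° + 90.00°) = -156.11°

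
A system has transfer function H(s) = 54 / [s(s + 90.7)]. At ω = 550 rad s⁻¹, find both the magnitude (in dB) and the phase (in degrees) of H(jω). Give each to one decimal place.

|H| = -75.1 dB, ∠H = -170.6°

|j550 + 90.7| = √(550² + 90.7²) = 557.4
|j550| = 550
|H(j550)| = 54 / (557.4 × 550) = 0.00017613
20 log₁₀(0.00017613) = -75.08 dB
∠(j550 + 90.7) = arctan(550/90.7) = 80.64°
∠(j550) = 90.00°
∠H(j550) = − (80.64° + 90.00°) = -170.64°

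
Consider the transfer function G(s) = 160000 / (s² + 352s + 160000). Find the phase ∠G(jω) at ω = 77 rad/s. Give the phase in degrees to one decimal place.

-10.0°

∠[(j77)² + 352(j77) + 160000] = ∠[1.5407e+05 + j27104] = 9.98°
∠G(j77) = −9.98° = -9.98°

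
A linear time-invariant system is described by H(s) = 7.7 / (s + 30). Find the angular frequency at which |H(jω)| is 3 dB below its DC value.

For a single-pole low-pass, the −3 dB point is at the pole: ω = 30 rad/sec.

30 rad/sec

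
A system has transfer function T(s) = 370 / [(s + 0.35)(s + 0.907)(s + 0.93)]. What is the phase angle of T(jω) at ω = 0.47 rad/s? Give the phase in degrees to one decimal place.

-107.5°

∠(j0.47 + 0.35) = arctan(0.47/0.35) = 53.33°
∠(j0.47 + 0.907) = arctan(0.47/0.907) = 27.39°
∠(j0.47 + 0.93) = arctan(0.47/0.93) = 26.81°
∠T(j0.47) = − (53.33° + 27.39° + 26.81°) = -107.53°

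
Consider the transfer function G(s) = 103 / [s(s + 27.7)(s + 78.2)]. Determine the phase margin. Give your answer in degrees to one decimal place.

Gain crossover: |G(jω)| = 1 at ω ≈ 0.0475 rad/s.
∠G(j0.0475) = −90° − arctan(0.0475/27.7) − arctan(0.0475/78.2) ≈ -90.13°
PM = 180° + (-90.13°) = 89.87°

89.9°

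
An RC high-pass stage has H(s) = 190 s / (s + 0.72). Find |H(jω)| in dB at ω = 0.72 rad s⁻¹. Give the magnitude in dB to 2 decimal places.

42.56 dB

|j0.72| = 0.72
|j0.72 + 0.72| = √(0.72² + 0.72²) = 1.018
|H(j0.72)| = 190 × 0.72 / 1.018 = 134.35
20 log₁₀(134.35) = 42.565 dB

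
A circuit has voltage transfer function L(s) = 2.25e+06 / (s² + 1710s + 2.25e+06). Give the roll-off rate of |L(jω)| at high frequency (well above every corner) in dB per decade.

With 0 zeros and 2 poles, the high-frequency asymptotic slope is 20 × (0 − 2) = -40 dB/decade.

-40 dB/decade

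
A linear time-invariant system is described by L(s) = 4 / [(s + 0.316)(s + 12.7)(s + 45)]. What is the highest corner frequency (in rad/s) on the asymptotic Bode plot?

Break frequencies occur at each pole and zero magnitude: 0.316 rad/s, 12.7 rad/s, 45 rad/s.
The highest is 45 rad/s.

45 rad/s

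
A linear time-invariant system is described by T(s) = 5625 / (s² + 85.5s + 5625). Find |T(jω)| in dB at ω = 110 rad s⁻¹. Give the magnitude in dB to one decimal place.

-6.1 dB

|(j110)² + 85.5(j110) + 5625| = |-6475 + j9405| = 1.142e+04
|T(j110)| = 5625 / 1.142e+04 = 0.49263
20 log₁₀(0.49263) = -6.15 dB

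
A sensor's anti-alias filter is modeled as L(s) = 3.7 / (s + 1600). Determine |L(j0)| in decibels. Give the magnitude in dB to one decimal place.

-52.7 dB

L(0) = 3.7 / 1600 = 0.0023125
20 log₁₀(0.0023125) = -52.72 dB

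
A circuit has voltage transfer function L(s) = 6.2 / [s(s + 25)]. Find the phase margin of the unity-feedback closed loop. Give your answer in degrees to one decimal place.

89.4°

Gain crossover: |L(jω)| = 1 at ω ≈ 0.248 rad s⁻¹.
∠L(j0.248) = −90° − arctan(0.248/25) ≈ -90.57°
PM = 180° + (-90.57°) = 89.43°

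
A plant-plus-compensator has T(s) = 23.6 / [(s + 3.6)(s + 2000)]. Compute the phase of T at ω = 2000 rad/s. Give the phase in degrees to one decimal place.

-134.9 deg

∠(j2000 + 3.6) = arctan(2000/3.6) = 89.90°
∠(j2000 + 2000) = arctan(2000/2000) = 45.00°
∠T(j2000) = − (89.90° + 45.00°) = -134.90°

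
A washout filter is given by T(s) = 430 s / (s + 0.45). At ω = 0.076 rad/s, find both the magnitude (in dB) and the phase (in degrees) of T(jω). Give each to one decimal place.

|T| = 37.1 dB, ∠T = 80.4 deg

|j0.076| = 0.076
|j0.076 + 0.45| = √(0.076² + 0.45²) = 0.4564
|T(j0.076)| = 430 × 0.076 / 0.4564 = 71.608
20 log₁₀(71.608) = 37.10 dB
∠(j0.076) = 90.00°
∠(j0.076 + 0.45) = arctan(0.076/0.45) = 9.59°
∠T(j0.076) = 90.00° − 9.59° = 80.41°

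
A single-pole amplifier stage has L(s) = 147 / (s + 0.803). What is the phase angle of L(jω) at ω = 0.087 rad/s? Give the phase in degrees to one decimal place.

-6.2°

∠(j0.087 + 0.803) = arctan(0.087/0.803) = 6.18°
∠L(j0.087) = −6.18° = -6.18°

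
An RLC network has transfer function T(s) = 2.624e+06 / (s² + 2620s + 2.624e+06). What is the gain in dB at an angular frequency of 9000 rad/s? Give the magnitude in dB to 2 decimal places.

-29.88 dB

|(j9000)² + 2620(j9000) + 2.624e+06| = |-7.8376e+07 + j2.358e+07| = 8.185e+07
|T(j9000)| = 2.624e+06 / 8.185e+07 = 0.03206
20 log₁₀(0.03206) = -29.881 dB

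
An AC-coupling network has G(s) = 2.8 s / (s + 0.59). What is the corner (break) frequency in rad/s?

0.59 rad/s

The single real pole at s = −0.59 gives a corner at ω = 0.59 rad/s.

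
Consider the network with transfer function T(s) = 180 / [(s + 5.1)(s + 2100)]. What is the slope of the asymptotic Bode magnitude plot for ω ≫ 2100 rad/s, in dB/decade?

With 0 zeros and 2 poles, the high-frequency asymptotic slope is 20 × (0 − 2) = -40 dB/decade.

-40 dB/decade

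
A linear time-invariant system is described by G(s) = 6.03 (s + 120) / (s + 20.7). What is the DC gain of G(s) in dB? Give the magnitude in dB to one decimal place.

G(0) = 6.03 × 120 / 20.7 = 34.957
20 log₁₀(34.957) = 30.87 dB

30.9 dB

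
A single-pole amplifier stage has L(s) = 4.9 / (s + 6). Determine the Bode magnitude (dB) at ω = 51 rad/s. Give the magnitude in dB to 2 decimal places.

|j51 + 6| = √(51² + 6²) = 51.35
|L(j51)| = 4.9 / 51.35 = 0.09542
20 log₁₀(0.09542) = -20.407 dB

-20.41 dB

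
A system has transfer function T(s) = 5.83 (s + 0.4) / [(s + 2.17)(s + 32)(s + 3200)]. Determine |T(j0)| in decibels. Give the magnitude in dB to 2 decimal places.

T(0) = 5.83 × 0.4 / (2.17 × 32 × 3200) = 1.0495e-05
20 log₁₀(1.0495e-05) = -99.581 dB

-99.58 dB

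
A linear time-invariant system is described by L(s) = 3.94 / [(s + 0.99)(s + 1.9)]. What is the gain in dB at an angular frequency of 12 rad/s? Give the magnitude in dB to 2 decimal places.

|j12 + 0.99| = √(12² + 0.99²) = 12.04
|j12 + 1.9| = √(12² + 1.9²) = 12.15
|L(j12)| = 3.94 / (12.04 × 12.15) = 0.026933
20 log₁₀(0.026933) = -31.394 dB

-31.39 dB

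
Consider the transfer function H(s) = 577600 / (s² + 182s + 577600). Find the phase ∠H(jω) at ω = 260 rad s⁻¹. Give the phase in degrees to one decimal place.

-5.3 deg

∠[(j260)² + 182(j260) + 577600] = ∠[5.1e+05 + j47320] = 5.30°
∠H(j260) = −5.30° = -5.30°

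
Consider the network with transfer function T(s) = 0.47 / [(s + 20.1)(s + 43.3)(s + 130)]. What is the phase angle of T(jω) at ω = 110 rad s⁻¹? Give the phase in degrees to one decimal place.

∠(j110 + 20.1) = arctan(110/20.1) = 79.64°
∠(j110 + 43.3) = arctan(110/43.3) = 68.51°
∠(j110 + 130) = arctan(110/130) = 40.24°
∠T(j110) = − (79.64° + 68.51° + 40.24°) = -188.39°

-188.4°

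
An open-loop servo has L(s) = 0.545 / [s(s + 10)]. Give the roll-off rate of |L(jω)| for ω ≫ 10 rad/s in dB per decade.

With 0 zeros and 2 poles, the high-frequency asymptotic slope is 20 × (0 − 2) = -40 dB/decade.

-40 dB/decade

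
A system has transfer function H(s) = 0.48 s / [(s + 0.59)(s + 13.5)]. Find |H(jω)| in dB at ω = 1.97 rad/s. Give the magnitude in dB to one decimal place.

-29.4 dB

|j1.97| = 1.97
|j1.97 + 0.59| = √(1.97² + 0.59²) = 2.056
|j1.97 + 13.5| = √(1.97² + 13.5²) = 13.64
|H(j1.97)| = 0.48 × 1.97 / (2.056 × 13.64) = 0.033704
20 log₁₀(0.033704) = -29.45 dB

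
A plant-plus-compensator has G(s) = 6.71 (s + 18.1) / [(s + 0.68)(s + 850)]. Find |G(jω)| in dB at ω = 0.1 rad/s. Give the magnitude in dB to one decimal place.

|j0.1 + 18.1| = √(0.1² + 18.1²) = 18.1
|j0.1 + 0.68| = √(0.1² + 0.68²) = 0.6873
|j0.1 + 850| = √(0.1² + 850²) = 850
|G(j0.1)| = 6.71 × 18.1 / (0.6873 × 850) = 0.20789
20 log₁₀(0.20789) = -13.64 dB

-13.6 dB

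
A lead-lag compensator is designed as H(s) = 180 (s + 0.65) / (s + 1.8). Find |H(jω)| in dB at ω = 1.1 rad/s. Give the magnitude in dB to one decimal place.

|j1.1 + 0.65| = √(1.1² + 0.65²) = 1.278
|j1.1 + 1.8| = √(1.1² + 1.8²) = 2.11
|H(j1.1)| = 180 × 1.278 / 2.11 = 109.02
20 log₁₀(109.02) = 40.75 dB

40.8 dB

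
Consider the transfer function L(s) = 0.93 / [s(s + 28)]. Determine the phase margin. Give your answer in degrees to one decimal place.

Gain crossover: |L(jω)| = 1 at ω ≈ 0.0332 rad s⁻¹.
∠L(j0.0332) = −90° − arctan(0.0332/28) ≈ -90.07°
PM = 180° + (-90.07°) = 89.93°

89.9 deg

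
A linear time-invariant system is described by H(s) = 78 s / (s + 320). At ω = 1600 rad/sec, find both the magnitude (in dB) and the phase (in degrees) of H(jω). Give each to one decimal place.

|H| = 37.7 dB, ∠H = 11.3°

|j1600| = 1600
|j1600 + 320| = √(1600² + 320²) = 1632
|H(j1600)| = 78 × 1600 / 1632 = 76.485
20 log₁₀(76.485) = 37.67 dB
∠(j1600) = 90.00°
∠(j1600 + 320) = arctan(1600/320) = 78.69°
∠H(j1600) = 90.00° − 78.69° = 11.31°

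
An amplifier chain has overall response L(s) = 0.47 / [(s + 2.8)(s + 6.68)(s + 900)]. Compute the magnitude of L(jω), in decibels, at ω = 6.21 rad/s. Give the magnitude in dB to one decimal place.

|j6.21 + 2.8| = √(6.21² + 2.8²) = 6.812
|j6.21 + 6.68| = √(6.21² + 6.68²) = 9.121
|j6.21 + 900| = √(6.21² + 900²) = 900
|L(j6.21)| = 0.47 / (6.812 × 9.121 × 900) = 8.4051e-06
20 log₁₀(8.4051e-06) = -101.51 dB

-101.5 dB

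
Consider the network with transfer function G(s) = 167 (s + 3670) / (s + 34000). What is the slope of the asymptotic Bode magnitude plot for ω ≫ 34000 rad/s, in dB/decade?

With 1 zero and 1 pole, the high-frequency asymptotic slope is 20 × (1 − 1) = 0 dB/decade.

0 dB/decade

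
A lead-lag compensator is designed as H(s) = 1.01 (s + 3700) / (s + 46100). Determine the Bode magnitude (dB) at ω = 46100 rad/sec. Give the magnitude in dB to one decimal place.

-2.9 dB

|j46100 + 3700| = √(46100² + 3700²) = 4.625e+04
|j46100 + 46100| = √(46100² + 46100²) = 6.52e+04
|H(j46100)| = 1.01 × 4.625e+04 / 6.52e+04 = 0.71647
20 log₁₀(0.71647) = -2.90 dB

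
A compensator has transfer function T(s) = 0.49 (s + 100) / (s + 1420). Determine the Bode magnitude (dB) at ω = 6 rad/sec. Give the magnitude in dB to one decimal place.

|j6 + 100| = √(6² + 100²) = 100.2
|j6 + 1420| = √(6² + 1420²) = 1420
|T(j6)| = 0.49 × 100.2 / 1420 = 0.034569
20 log₁₀(0.034569) = -29.23 dB

-29.2 dB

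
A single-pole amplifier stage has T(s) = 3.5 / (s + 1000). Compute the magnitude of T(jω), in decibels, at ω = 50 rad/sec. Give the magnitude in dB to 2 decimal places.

|j50 + 1000| = √(50² + 1000²) = 1001
|T(j50)| = 3.5 / 1001 = 0.0034956
20 log₁₀(0.0034956) = -49.129 dB

-49.13 dB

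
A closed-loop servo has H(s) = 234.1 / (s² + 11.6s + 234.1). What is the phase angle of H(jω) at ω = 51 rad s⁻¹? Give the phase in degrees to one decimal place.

-166.0°

∠[(j51)² + 11.6(j51) + 234.1] = ∠[-2366.9 + j591.6] = 165.97°
∠H(j51) = −165.97° = -165.97°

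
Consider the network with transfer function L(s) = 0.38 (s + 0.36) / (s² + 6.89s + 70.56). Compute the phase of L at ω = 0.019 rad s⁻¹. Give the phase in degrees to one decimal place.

∠(j0.019 + 0.36) = arctan(0.019/0.36) = 3.02°
∠[(j0.019)² + 6.89(j0.019) + 70.56] = ∠[70.56 + j0.13091] = 0.11°
∠L(j0.019) = 3.02° − 0.11° = 2.91°

2.9°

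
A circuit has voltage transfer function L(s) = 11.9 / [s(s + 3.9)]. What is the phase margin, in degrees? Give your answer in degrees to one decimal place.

Gain crossover: |L(jω)| = 1 at ω ≈ 2.55 rad s⁻¹.
∠L(j2.55) = −90° − arctan(2.55/3.9) ≈ -123.21°
PM = 180° + (-123.21°) = 56.79°

56.8°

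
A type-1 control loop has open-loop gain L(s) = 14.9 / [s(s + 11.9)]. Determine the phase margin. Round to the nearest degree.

84°

Gain crossover: |L(jω)| = 1 at ω ≈ 1.25 rad s⁻¹.
∠L(j1.25) = −90° − arctan(1.25/11.9) ≈ -95.97°
PM = 180° + (-95.97°) = 84.03°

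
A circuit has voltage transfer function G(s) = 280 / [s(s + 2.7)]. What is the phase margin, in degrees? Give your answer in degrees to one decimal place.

Gain crossover: |G(jω)| = 1 at ω ≈ 16.6 rad/s.
∠G(j16.6) = −90° − arctan(16.6/2.7) ≈ -170.78°
PM = 180° + (-170.78°) = 9.22°

9.2°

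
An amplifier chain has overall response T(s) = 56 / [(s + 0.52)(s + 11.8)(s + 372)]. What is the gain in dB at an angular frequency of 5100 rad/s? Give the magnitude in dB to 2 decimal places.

|j5100 + 0.52| = √(5100² + 0.52²) = 5100
|j5100 + 11.8| = √(5100² + 11.8²) = 5100
|j5100 + 372| = √(5100² + 372²) = 5114
|T(j5100)| = 56 / (5100 × 5100 × 5114) = 4.2104e-10
20 log₁₀(4.2104e-10) = -187.514 dB

-187.51 dB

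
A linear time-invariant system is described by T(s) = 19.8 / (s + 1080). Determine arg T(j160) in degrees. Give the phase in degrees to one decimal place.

∠(j160 + 1080) = arctan(160/1080) = 8.43°
∠T(j160) = −8.43° = -8.43°

-8.4°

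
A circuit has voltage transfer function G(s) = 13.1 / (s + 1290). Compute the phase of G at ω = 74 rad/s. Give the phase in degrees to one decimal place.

-3.3°

∠(j74 + 1290) = arctan(74/1290) = 3.28°
∠G(j74) = −3.28° = -3.28°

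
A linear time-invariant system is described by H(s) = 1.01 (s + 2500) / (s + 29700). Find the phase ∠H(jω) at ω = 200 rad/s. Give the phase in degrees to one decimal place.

4.2°

∠(j200 + 2500) = arctan(200/2500) = 4.57°
∠(j200 + 29700) = arctan(200/29700) = 0.39°
∠H(j200) = 4.57° − 0.39° = 4.19°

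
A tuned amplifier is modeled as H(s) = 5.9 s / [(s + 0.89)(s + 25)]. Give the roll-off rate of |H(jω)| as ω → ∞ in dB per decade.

With 1 zero and 2 poles, the high-frequency asymptotic slope is 20 × (1 − 2) = -20 dB/decade.

-20 dB/decade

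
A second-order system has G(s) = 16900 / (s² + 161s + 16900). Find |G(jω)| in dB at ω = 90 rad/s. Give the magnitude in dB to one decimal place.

|(j90)² + 161(j90) + 16900| = |8800 + j14490| = 1.695e+04
|G(j90)| = 16900 / 1.695e+04 = 0.99688
20 log₁₀(0.99688) = -0.03 dB

-0.0 dB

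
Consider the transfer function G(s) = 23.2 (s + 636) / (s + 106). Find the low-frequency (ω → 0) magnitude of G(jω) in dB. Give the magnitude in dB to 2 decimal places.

42.87 dB

G(0) = 23.2 × 636 / 106 = 139.2
20 log₁₀(139.2) = 42.873 dB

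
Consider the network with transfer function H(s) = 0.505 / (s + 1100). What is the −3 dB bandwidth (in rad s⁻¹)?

For a single-pole low-pass, the −3 dB point is at the pole: ω = 1100 rad s⁻¹.

1100 rad s⁻¹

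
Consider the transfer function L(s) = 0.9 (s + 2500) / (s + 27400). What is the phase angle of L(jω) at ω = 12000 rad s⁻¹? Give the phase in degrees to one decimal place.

54.6 deg

∠(j12000 + 2500) = arctan(12000/2500) = 78.23°
∠(j12000 + 27400) = arctan(12000/27400) = 23.65°
∠L(j12000) = 78.23° − 23.65° = 54.58°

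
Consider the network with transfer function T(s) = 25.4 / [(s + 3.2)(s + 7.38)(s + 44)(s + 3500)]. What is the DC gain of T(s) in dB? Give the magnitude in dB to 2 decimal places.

-103.12 dB

T(0) = 25.4 / (3.2 × 7.38 × 44 × 3500) = 6.984e-06
20 log₁₀(6.984e-06) = -103.118 dB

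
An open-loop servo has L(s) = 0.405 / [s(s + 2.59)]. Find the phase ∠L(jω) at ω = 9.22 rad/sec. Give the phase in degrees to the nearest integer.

-164°

∠(j9.22 + 2.59) = arctan(9.22/2.59) = 74.31°
∠(j9.22) = 90.00°
∠L(j9.22) = − (74.31° + 90.00°) = -164.31°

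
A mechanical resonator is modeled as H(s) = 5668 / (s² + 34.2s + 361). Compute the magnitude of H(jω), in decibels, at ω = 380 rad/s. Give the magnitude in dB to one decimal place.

-28.1 dB

|(j380)² + 34.2(j380) + 361| = |-1.4404e+05 + j12996| = 1.446e+05
|H(j380)| = 5668 / 1.446e+05 = 0.039191
20 log₁₀(0.039191) = -28.14 dB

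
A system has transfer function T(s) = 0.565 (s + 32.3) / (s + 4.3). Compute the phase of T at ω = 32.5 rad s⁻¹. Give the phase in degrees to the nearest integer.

∠(j32.5 + 32.3) = arctan(32.5/32.3) = 45.18°
∠(j32.5 + 4.3) = arctan(32.5/4.3) = 82.46°
∠T(j32.5) = 45.18° − 82.46° = -37.29°

-37°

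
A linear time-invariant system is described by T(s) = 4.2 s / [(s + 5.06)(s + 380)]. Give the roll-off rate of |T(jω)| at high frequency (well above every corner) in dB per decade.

-20 dB/decade

With 1 zero and 2 poles, the high-frequency asymptotic slope is 20 × (1 − 2) = -20 dB/decade.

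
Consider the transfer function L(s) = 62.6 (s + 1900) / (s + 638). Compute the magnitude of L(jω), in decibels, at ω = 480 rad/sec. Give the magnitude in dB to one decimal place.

|j480 + 1900| = √(480² + 1900²) = 1960
|j480 + 638| = √(480² + 638²) = 798.4
|L(j480)| = 62.6 × 1960 / 798.4 = 153.65
20 log₁₀(153.65) = 43.73 dB

43.7 dB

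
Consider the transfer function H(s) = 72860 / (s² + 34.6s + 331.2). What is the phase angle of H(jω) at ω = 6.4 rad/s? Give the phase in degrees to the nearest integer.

-37 deg

∠[(j6.4)² + 34.6(j6.4) + 331.2] = ∠[290.24 + j221.44] = 37.34°
∠H(j6.4) = −37.34° = -37.34°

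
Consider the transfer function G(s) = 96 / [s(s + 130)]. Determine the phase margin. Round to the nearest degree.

Gain crossover: |G(jω)| = 1 at ω ≈ 0.738 rad/s.
∠G(j0.738) = −90° − arctan(0.738/130) ≈ -90.33°
PM = 180° + (-90.33°) = 89.67°

90°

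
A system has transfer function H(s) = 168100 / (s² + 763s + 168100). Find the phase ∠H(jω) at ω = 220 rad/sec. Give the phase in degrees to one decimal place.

-54.5°

∠[(j220)² + 763(j220) + 168100] = ∠[1.197e+05 + j1.6786e+05] = 54.51°
∠H(j220) = −54.51° = -54.51°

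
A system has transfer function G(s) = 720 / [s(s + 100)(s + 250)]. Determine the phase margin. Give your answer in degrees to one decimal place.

90.0°

Gain crossover: |G(jω)| = 1 at ω ≈ 0.0288 rad s⁻¹.
∠G(j0.0288) = −90° − arctan(0.0288/100) − arctan(0.0288/250) ≈ -90.02°
PM = 180° + (-90.02°) = 89.98°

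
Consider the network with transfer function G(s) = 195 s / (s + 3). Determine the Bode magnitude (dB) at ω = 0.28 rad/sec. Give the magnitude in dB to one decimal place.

25.2 dB

|j0.28| = 0.28
|j0.28 + 3| = √(0.28² + 3²) = 3.013
|G(j0.28)| = 195 × 0.28 / 3.013 = 18.121
20 log₁₀(18.121) = 25.16 dB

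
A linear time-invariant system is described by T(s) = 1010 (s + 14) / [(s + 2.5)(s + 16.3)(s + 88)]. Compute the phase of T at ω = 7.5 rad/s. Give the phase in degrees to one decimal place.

∠(j7.5 + 14) = arctan(7.5/14) = 28.18°
∠(j7.5 + 2.5) = arctan(7.5/2.5) = 71.57°
∠(j7.5 + 16.3) = arctan(7.5/16.3) = 24.71°
∠(j7.5 + 88) = arctan(7.5/88) = 4.87°
∠T(j7.5) = 28.18° − (71.57° + 24.71° + 4.87°) = -72.97°

-73.0°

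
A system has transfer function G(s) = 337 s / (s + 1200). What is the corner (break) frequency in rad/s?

1200 rad/s

The single real pole at s = −1200 gives a corner at ω = 1200 rad/s.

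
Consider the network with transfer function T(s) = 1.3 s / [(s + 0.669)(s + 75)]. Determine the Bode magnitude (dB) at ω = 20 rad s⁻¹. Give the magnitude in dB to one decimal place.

-35.5 dB

|j20| = 20
|j20 + 0.669| = √(20² + 0.669²) = 20.01
|j20 + 75| = √(20² + 75²) = 77.62
|T(j20)| = 1.3 × 20 / (20.01 × 77.62) = 0.016739
20 log₁₀(0.016739) = -35.53 dB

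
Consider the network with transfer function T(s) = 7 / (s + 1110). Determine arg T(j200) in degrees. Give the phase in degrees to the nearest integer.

∠(j200 + 1110) = arctan(200/1110) = 10.21°
∠T(j200) = −10.21° = -10.21°

-10°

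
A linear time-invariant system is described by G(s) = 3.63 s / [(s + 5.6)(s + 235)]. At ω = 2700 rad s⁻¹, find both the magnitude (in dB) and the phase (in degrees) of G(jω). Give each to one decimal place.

|j2700| = 2700
|j2700 + 5.6| = √(2700² + 5.6²) = 2700
|j2700 + 235| = √(2700² + 235²) = 2710
|G(j2700)| = 3.63 × 2700 / (2700 × 2710) = 0.0013394
20 log₁₀(0.0013394) = -57.46 dB
∠(j2700) = 90.00°
∠(j2700 + 5.6) = arctan(2700/5.6) = 89.88°
∠(j2700 + 235) = arctan(2700/235) = 85.03°
∠G(j2700) = 90.00° − (89.88° + 85.03°) = -84.91°

|G| = -57.5 dB, ∠G = -84.9 deg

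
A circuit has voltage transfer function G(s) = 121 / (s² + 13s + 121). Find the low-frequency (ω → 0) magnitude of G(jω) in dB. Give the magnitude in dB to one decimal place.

G(0) = 121 / 121 = 1
20 log₁₀(1) = 0.00 dB

0.0 dB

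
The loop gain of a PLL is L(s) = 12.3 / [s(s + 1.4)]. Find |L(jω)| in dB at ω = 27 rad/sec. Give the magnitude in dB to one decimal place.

-35.5 dB

|j27 + 1.4| = √(27² + 1.4²) = 27.04
|j27| = 27
|L(j27)| = 12.3 / (27.04 × 27) = 0.01685
20 log₁₀(0.01685) = -35.47 dB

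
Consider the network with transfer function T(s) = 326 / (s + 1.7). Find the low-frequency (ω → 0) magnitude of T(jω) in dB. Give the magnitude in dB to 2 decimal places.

45.66 dB

T(0) = 326 / 1.7 = 191.76
20 log₁₀(191.76) = 45.655 dB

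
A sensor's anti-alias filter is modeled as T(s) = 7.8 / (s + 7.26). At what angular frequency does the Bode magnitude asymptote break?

The single real pole at s = −7.26 gives a corner at ω = 7.26 rad/s.

7.26 rad/s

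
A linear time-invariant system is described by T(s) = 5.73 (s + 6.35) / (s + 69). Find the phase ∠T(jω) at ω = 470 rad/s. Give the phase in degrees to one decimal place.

∠(j470 + 6.35) = arctan(470/6.35) = 89.23°
∠(j470 + 69) = arctan(470/69) = 81.65°
∠T(j470) = 89.23° − 81.65° = 7.58°

7.6°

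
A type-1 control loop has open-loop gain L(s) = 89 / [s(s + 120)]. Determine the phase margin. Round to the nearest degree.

Gain crossover: |L(jω)| = 1 at ω ≈ 0.742 rad/s.
∠L(j0.742) = −90° − arctan(0.742/120) ≈ -90.35°
PM = 180° + (-90.35°) = 89.65°

90°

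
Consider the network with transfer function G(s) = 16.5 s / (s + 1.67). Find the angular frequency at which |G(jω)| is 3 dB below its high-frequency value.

1.67 rad s⁻¹

For a single-pole high-pass, the −3 dB point is at the pole: ω = 1.67 rad s⁻¹.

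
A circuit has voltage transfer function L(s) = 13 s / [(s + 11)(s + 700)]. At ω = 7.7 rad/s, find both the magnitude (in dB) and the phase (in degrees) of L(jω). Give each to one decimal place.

|j7.7| = 7.7
|j7.7 + 11| = √(7.7² + 11²) = 13.43
|j7.7 + 700| = √(7.7² + 700²) = 700
|L(j7.7)| = 13 × 7.7 / (13.43 × 700) = 0.010649
20 log₁₀(0.010649) = -39.45 dB
∠(j7.7) = 90.00°
∠(j7.7 + 11) = arctan(7.7/11) = 34.99°
∠(j7.7 + 700) = arctan(7.7/700) = 0.63°
∠L(j7.7) = 90.00° − (34.99° + 0.63°) = 54.38°

|L| = -39.5 dB, ∠L = 54.4°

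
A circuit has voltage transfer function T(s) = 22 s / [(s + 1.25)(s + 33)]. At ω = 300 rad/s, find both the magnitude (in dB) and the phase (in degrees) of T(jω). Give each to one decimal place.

|j300| = 300
|j300 + 1.25| = √(300² + 1.25²) = 300
|j300 + 33| = √(300² + 33²) = 301.8
|T(j300)| = 22 × 300 / (300 × 301.8) = 0.072893
20 log₁₀(0.072893) = -22.75 dB
∠(j300) = 90.00°
∠(j300 + 1.25) = arctan(300/1.25) = 89.76°
∠(j300 + 33) = arctan(300/33) = 83.72°
∠T(j300) = 90.00° − (89.76° + 83.72°) = -83.48°

|T| = -22.7 dB, ∠T = -83.5°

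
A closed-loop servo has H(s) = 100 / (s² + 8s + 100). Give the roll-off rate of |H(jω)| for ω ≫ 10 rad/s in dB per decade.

-40 dB/decade

With 0 zeros and 2 poles, the high-frequency asymptotic slope is 20 × (0 − 2) = -40 dB/decade.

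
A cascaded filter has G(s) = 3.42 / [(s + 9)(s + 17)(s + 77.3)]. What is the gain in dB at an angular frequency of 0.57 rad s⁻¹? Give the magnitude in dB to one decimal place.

|j0.57 + 9| = √(0.57² + 9²) = 9.018
|j0.57 + 17| = √(0.57² + 17²) = 17.01
|j0.57 + 77.3| = √(0.57² + 77.3²) = 77.3
|G(j0.57)| = 3.42 / (9.018 × 17.01 × 77.3) = 0.00028842
20 log₁₀(0.00028842) = -70.80 dB

-70.8 dB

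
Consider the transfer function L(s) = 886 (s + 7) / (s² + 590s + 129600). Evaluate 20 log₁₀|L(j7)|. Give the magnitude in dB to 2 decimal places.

|j7 + 7| = √(7² + 7²) = 9.899
|(j7)² + 590(j7) + 129600| = |1.2955e+05 + j4130| = 1.296e+05
|L(j7)| = 886 × 9.899 / 1.296e+05 = 0.067668
20 log₁₀(0.067668) = -23.392 dB

-23.39 dB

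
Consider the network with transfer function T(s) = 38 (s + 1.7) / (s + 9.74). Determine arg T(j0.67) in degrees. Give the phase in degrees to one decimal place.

17.6 deg

∠(j0.67 + 1.7) = arctan(0.67/1.7) = 21.51°
∠(j0.67 + 9.74) = arctan(0.67/9.74) = 3.94°
∠T(j0.67) = 21.51° − 3.94° = 17.58°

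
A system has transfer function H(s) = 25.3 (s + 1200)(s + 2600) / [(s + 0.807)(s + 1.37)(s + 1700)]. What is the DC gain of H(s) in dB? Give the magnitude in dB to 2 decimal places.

H(0) = 25.3 × 1200 × 2600 / (0.807 × 1.37 × 1700) = 41998
20 log₁₀(41998) = 92.465 dB

92.46 dB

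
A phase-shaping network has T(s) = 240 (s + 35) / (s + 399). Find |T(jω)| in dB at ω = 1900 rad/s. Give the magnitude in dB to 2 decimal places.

47.42 dB

|j1900 + 35| = √(1900² + 35²) = 1900
|j1900 + 399| = √(1900² + 399²) = 1941
|T(j1900)| = 240 × 1900 / 1941 = 234.92
20 log₁₀(234.92) = 47.418 dB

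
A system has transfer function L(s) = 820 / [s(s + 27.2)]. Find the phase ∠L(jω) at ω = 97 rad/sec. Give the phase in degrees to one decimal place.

∠(j97 + 27.2) = arctan(97/27.2) = 74.34°
∠(j97) = 90.00°
∠L(j97) = − (74.34° + 90.00°) = -164.34°

-164.3°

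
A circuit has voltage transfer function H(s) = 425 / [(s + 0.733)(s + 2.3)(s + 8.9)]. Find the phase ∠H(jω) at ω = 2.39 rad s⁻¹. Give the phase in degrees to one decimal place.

∠(j2.39 + 0.733) = arctan(2.39/0.733) = 72.95°
∠(j2.39 + 2.3) = arctan(2.39/2.3) = 46.10°
∠(j2.39 + 8.9) = arctan(2.39/8.9) = 15.03°
∠H(j2.39) = − (72.95° + 46.10° + 15.03°) = -134.08°

-134.1°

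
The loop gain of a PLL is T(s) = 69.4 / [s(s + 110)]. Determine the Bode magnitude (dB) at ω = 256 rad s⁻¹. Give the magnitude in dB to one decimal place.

-60.2 dB

|j256 + 110| = √(256² + 110²) = 278.6
|j256| = 256
|T(j256)| = 69.4 / (278.6 × 256) = 0.00097294
20 log₁₀(0.00097294) = -60.24 dB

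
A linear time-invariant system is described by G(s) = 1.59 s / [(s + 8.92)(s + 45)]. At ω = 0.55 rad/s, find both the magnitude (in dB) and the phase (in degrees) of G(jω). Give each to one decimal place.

|j0.55| = 0.55
|j0.55 + 8.92| = √(0.55² + 8.92²) = 8.937
|j0.55 + 45| = √(0.55² + 45²) = 45
|G(j0.55)| = 1.59 × 0.55 / (8.937 × 45) = 0.0021743
20 log₁₀(0.0021743) = -53.25 dB
∠(j0.55) = 90.00°
∠(j0.55 + 8.92) = arctan(0.55/8.92) = 3.53°
∠(j0.55 + 45) = arctan(0.55/45) = 0.70°
∠G(j0.55) = 90.00° − (3.53° + 0.70°) = 85.77°

|G| = -53.3 dB, ∠G = 85.8°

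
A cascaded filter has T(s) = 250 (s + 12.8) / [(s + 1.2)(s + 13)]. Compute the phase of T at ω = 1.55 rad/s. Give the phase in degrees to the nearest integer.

-52 deg

∠(j1.55 + 12.8) = arctan(1.55/12.8) = 6.90°
∠(j1.55 + 1.2) = arctan(1.55/1.2) = 52.25°
∠(j1.55 + 13) = arctan(1.55/13) = 6.80°
∠T(j1.55) = 6.90° − (52.25° + 6.80°) = -52.15°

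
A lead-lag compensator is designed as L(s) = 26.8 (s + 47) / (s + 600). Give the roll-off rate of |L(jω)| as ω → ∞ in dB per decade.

With 1 zero and 1 pole, the high-frequency asymptotic slope is 20 × (1 − 1) = 0 dB/decade.

0 dB/decade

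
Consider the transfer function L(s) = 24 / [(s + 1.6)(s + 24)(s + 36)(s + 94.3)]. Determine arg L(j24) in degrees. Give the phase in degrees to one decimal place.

-179.2 deg

∠(j24 + 1.6) = arctan(24/1.6) = 86.19°
∠(j24 + 24) = arctan(24/24) = 45.00°
∠(j24 + 36) = arctan(24/36) = 33.69°
∠(j24 + 94.3) = arctan(24/94.3) = 14.28°
∠L(j24) = − (86.19° + 45.00° + 33.69° + 14.28°) = -179.16°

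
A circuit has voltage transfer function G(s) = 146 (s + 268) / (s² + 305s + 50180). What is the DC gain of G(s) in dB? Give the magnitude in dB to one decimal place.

G(0) = 146 × 268 / 50180 = 0.77975
20 log₁₀(0.77975) = -2.16 dB

-2.2 dB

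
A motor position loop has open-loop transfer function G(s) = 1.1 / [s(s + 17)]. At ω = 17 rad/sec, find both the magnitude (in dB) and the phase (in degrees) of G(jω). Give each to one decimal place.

|j17 + 17| = √(17² + 17²) = 24.04
|j17| = 17
|G(j17)| = 1.1 / (24.04 × 17) = 0.0026914
20 log₁₀(0.0026914) = -51.40 dB
∠(j17 + 17) = arctan(17/17) = 45.00°
∠(j17) = 90.00°
∠G(j17) = − (45.00° + 90.00°) = -135.00°

|G| = -51.4 dB, ∠G = -135.0°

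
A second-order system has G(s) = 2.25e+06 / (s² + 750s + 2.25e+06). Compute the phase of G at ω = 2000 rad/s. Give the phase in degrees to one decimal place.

∠[(j2000)² + 750(j2000) + 2.25e+06] = ∠[-1.75e+06 + j1.5e+06] = 139.40°
∠G(j2000) = −139.40° = -139.40°

-139.4°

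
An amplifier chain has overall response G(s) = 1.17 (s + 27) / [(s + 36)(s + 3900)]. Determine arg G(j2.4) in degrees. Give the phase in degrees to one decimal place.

∠(j2.4 + 27) = arctan(2.4/27) = 5.08°
∠(j2.4 + 36) = arctan(2.4/36) = 3.81°
∠(j2.4 + 3900) = arctan(2.4/3900) = 0.04°
∠G(j2.4) = 5.08° − (3.81° + 0.04°) = 1.23°

1.2 deg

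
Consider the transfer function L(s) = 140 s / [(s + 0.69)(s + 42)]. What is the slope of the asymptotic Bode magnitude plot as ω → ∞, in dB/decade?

-20 dB/decade

With 1 zero and 2 poles, the high-frequency asymptotic slope is 20 × (1 − 2) = -20 dB/decade.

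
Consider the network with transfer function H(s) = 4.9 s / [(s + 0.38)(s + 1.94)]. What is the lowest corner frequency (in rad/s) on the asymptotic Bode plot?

0.38 rad/s

Break frequencies occur at each pole and zero magnitude: 0.38 rad/s, 1.94 rad/s.
The lowest is 0.38 rad/s.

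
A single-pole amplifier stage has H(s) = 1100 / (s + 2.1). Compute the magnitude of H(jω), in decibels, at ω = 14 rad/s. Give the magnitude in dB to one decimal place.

37.8 dB

|j14 + 2.1| = √(14² + 2.1²) = 14.16
|H(j14)| = 1100 / 14.16 = 77.702
20 log₁₀(77.702) = 37.81 dB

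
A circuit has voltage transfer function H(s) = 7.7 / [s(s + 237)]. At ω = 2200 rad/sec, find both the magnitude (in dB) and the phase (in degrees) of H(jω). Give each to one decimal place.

|H| = -116.0 dB, ∠H = -173.9°

|j2200 + 237| = √(2200² + 237²) = 2213
|j2200| = 2200
|H(j2200)| = 7.7 / (2213 × 2200) = 1.5818e-06
20 log₁₀(1.5818e-06) = -116.02 dB
∠(j2200 + 237) = arctan(2200/237) = 83.85°
∠(j2200) = 90.00°
∠H(j2200) = − (83.85° + 90.00°) = -173.85°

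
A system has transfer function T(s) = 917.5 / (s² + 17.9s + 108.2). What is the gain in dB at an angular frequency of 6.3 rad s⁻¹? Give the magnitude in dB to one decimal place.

16.8 dB

|(j6.3)² + 17.9(j6.3) + 108.2| = |68.51 + j112.77| = 131.9
|T(j6.3)| = 917.5 / 131.9 = 6.9534
20 log₁₀(6.9534) = 16.84 dB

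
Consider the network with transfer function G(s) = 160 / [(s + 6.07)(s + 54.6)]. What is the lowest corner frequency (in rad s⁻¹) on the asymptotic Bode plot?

6.07 rad s⁻¹

Break frequencies occur at each pole and zero magnitude: 6.07 rad s⁻¹, 54.6 rad s⁻¹.
The lowest is 6.07 rad s⁻¹.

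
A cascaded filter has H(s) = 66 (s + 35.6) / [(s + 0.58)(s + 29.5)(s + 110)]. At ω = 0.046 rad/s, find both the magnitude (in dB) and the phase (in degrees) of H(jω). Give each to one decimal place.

|H| = 1.9 dB, ∠H = -4.6 deg

|j0.046 + 35.6| = √(0.046² + 35.6²) = 35.6
|j0.046 + 0.58| = √(0.046² + 0.58²) = 0.5818
|j0.046 + 29.5| = √(0.046² + 29.5²) = 29.5
|j0.046 + 110| = √(0.046² + 110²) = 110
|H(j0.046)| = 66 × 35.6 / (0.5818 × 29.5 × 110) = 1.2445
20 log₁₀(1.2445) = 1.90 dB
∠(j0.046 + 35.6) = arctan(0.046/35.6) = 0.07°
∠(j0.046 + 0.58) = arctan(0.046/0.58) = 4.53°
∠(j0.046 + 29.5) = arctan(0.046/29.5) = 0.09°
∠(j0.046 + 110) = arctan(0.046/110) = 0.02°
∠H(j0.046) = 0.07° − (4.53° + 0.09° + 0.02°) = -4.57°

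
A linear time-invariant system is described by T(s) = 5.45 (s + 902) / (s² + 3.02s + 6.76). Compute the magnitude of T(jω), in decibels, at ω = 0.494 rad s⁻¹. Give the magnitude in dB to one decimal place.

|j0.494 + 902| = √(0.494² + 902²) = 902
|(j0.494)² + 3.02(j0.494) + 6.76| = |6.516 + j1.4919| = 6.685
|T(j0.494)| = 5.45 × 902 / 6.685 = 735.41
20 log₁₀(735.41) = 57.33 dB

57.3 dB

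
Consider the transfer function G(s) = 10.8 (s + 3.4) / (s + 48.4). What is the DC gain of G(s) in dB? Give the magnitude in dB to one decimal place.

-2.4 dB

G(0) = 10.8 × 3.4 / 48.4 = 0.75868
20 log₁₀(0.75868) = -2.40 dB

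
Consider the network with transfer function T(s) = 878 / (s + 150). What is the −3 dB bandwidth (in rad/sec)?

150 rad/sec

For a single-pole low-pass, the −3 dB point is at the pole: ω = 150 rad/sec.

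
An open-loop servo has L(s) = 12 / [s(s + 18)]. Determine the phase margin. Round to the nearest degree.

Gain crossover: |L(jω)| = 1 at ω ≈ 0.666 rad/s.
∠L(j0.666) = −90° − arctan(0.666/18) ≈ -92.12°
PM = 180° + (-92.12°) = 87.88°

88°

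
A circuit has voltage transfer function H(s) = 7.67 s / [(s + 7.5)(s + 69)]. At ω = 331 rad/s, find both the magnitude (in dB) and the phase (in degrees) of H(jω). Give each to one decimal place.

|j331| = 331
|j331 + 7.5| = √(331² + 7.5²) = 331.1
|j331 + 69| = √(331² + 69²) = 338.1
|H(j331)| = 7.67 × 331 / (331.1 × 338.1) = 0.022679
20 log₁₀(0.022679) = -32.89 dB
∠(j331) = 90.00°
∠(j331 + 7.5) = arctan(331/7.5) = 88.70°
∠(j331 + 69) = arctan(331/69) = 78.22°
∠H(j331) = 90.00° − (88.70° + 78.22°) = -76.93°

|H| = -32.9 dB, ∠H = -76.9°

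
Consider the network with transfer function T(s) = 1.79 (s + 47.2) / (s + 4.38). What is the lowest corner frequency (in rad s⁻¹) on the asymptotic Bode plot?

Break frequencies occur at each pole and zero magnitude: 4.38 rad s⁻¹, 47.2 rad s⁻¹.
The lowest is 4.38 rad s⁻¹.

4.38 rad s⁻¹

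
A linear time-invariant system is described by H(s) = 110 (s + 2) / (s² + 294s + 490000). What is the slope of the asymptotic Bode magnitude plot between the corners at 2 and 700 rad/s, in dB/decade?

20 dB/decade

In this band the factors already past their corner are: zero at 2; net slope = 20 dB/decade.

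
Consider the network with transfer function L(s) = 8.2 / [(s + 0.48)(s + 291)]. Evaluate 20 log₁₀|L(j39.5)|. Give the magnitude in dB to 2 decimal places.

|j39.5 + 0.48| = √(39.5² + 0.48²) = 39.5
|j39.5 + 291| = √(39.5² + 291²) = 293.7
|L(j39.5)| = 8.2 / (39.5 × 293.7) = 0.00070685
20 log₁₀(0.00070685) = -63.013 dB

-63.01 dB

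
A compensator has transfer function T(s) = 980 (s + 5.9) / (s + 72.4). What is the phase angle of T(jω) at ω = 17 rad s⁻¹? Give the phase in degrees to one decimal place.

∠(j17 + 5.9) = arctan(17/5.9) = 70.86°
∠(j17 + 72.4) = arctan(17/72.4) = 13.21°
∠T(j17) = 70.86° − 13.21° = 57.65°

57.6°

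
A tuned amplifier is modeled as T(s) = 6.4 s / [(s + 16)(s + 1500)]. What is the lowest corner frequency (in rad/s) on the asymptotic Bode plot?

16 rad/s

Break frequencies occur at each pole and zero magnitude: 16 rad/s, 1500 rad/s.
The lowest is 16 rad/s.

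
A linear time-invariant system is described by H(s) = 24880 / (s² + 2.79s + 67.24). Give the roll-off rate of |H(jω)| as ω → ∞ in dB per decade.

With 0 zeros and 2 poles, the high-frequency asymptotic slope is 20 × (0 − 2) = -40 dB/decade.

-40 dB/decade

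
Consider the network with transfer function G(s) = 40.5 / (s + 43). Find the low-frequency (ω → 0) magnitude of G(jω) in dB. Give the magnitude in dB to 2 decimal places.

G(0) = 40.5 / 43 = 0.94186
20 log₁₀(0.94186) = -0.520 dB

-0.52 dB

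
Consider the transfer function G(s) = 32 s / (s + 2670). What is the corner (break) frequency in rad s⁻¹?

2670 rad s⁻¹

The single real pole at s = −2670 gives a corner at ω = 2670 rad s⁻¹.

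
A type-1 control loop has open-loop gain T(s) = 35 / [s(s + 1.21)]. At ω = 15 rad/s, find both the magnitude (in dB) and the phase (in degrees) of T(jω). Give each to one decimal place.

|T| = -16.2 dB, ∠T = -175.4°

|j15 + 1.21| = √(15² + 1.21²) = 15.05
|j15| = 15
|T(j15)| = 35 / (15.05 × 15) = 0.15505
20 log₁₀(0.15505) = -16.19 dB
∠(j15 + 1.21) = arctan(15/1.21) = 85.39°
∠(j15) = 90.00°
∠T(j15) = − (85.39° + 90.00°) = -175.39°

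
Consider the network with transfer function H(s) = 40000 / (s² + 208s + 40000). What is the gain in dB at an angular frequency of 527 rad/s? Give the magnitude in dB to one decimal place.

-16.3 dB

|(j527)² + 208(j527) + 40000| = |-2.3773e+05 + j1.0962e+05| = 2.618e+05
|H(j527)| = 40000 / 2.618e+05 = 0.1528
20 log₁₀(0.1528) = -16.32 dB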